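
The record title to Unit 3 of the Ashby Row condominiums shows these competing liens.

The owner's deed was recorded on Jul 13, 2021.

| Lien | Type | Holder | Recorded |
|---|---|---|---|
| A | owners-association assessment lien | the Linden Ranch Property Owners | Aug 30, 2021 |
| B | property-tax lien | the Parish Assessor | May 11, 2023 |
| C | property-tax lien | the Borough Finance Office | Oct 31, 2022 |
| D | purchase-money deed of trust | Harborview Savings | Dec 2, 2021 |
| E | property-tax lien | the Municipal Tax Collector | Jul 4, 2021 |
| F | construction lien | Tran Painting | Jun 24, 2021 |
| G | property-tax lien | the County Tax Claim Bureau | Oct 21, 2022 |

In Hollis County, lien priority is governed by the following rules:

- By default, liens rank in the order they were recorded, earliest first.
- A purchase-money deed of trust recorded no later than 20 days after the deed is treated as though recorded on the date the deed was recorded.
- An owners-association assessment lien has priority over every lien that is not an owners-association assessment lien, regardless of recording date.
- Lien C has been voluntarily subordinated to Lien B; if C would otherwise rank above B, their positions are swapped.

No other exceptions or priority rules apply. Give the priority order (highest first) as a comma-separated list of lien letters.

A, F, E, D, G, B, C

First, effective dates: D was recorded 142 days after the deed — beyond 20 days — so no relation-back applies.
As an owners-association assessment lien, A is senior to every other lien.
Remaining liens by effective date: F (Jun 24, 2021), E (Jul 4, 2021), D (Dec 2, 2021), G (Oct 21, 2022), C (Oct 31, 2022), B (May 11, 2023).
C is senior to B before the subordination, so the two trade places.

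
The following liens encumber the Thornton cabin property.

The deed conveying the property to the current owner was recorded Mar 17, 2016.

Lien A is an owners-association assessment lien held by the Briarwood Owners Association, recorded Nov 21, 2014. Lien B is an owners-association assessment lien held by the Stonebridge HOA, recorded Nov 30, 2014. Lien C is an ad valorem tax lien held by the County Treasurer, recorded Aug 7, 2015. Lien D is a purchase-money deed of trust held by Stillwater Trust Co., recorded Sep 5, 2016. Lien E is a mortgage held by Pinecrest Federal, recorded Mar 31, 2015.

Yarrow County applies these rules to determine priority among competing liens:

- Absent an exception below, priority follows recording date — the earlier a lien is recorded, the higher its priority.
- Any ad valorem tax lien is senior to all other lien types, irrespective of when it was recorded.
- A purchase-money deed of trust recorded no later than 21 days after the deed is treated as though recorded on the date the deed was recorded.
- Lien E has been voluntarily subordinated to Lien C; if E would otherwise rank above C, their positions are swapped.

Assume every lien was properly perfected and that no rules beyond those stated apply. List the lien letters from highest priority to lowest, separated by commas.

C, A, B, E, D

Effective dates: D was recorded 172 days after the deed, outside the 21-day window, so it keeps its recording date.
C, as an ad valorem tax lien, has superpriority and ranks first.
The other liens, earliest effective date first: A (Nov 21, 2014), B (Nov 30, 2014), E (Mar 31, 2015), D (Sep 5, 2016).
E is already junior to C, so the subordination agreement changes nothing.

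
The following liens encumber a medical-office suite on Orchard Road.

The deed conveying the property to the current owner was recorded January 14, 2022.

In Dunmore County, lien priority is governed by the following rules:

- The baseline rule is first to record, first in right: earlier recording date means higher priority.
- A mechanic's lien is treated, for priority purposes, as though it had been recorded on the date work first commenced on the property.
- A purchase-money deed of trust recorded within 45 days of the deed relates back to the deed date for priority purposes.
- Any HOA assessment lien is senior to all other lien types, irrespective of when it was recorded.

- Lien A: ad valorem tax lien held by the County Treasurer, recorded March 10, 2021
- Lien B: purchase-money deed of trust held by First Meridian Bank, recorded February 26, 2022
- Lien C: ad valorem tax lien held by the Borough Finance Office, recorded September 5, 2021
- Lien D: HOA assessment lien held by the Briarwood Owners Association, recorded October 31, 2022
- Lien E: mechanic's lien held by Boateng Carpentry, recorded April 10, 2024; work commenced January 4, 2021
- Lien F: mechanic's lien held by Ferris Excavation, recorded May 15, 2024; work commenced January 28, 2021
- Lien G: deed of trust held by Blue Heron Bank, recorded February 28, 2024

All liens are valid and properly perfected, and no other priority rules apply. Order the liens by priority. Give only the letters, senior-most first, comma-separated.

D, E, F, A, C, B, G

First, effective dates: B's effective date is the deed date, January 14, 2022; E relates back to January 4, 2021 (work commenced); F's effective date is January 28, 2021, when work began.
D, as an HOA assessment lien, has superpriority and ranks first.
Remaining liens by effective date: E (January 4, 2021), F (January 28, 2021), A (March 10, 2021), C (September 5, 2021), B (January 14, 2022), G (February 28, 2024).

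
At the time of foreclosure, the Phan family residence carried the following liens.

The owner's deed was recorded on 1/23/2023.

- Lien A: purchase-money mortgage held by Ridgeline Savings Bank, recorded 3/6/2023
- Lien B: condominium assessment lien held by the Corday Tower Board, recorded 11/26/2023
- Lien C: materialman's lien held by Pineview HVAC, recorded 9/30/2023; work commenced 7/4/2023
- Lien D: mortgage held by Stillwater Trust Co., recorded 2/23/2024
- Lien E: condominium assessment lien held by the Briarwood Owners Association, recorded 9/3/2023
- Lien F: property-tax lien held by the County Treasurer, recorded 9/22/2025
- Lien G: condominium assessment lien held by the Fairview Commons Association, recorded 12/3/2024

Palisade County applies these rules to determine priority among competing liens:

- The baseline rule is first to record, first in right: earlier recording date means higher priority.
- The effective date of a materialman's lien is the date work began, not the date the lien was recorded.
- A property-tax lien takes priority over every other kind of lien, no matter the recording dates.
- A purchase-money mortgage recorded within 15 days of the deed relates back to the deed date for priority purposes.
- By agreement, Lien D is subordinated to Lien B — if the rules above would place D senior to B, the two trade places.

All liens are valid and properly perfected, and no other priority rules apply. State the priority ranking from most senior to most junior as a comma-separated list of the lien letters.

Effective dates: A missed the 15-day window (42 days after the deed), so its recording date stands; C relates back to 7/4/2023 (work commenced).
F is a property-tax lien and takes priority over every other lien.
The other liens, earliest effective date first: A (3/6/2023), C (7/4/2023), E (9/3/2023), B (11/26/2023), D (2/23/2024), G (12/3/2024).
D already ranks below B; the subordination has no effect.

F, A, C, E, B, D, G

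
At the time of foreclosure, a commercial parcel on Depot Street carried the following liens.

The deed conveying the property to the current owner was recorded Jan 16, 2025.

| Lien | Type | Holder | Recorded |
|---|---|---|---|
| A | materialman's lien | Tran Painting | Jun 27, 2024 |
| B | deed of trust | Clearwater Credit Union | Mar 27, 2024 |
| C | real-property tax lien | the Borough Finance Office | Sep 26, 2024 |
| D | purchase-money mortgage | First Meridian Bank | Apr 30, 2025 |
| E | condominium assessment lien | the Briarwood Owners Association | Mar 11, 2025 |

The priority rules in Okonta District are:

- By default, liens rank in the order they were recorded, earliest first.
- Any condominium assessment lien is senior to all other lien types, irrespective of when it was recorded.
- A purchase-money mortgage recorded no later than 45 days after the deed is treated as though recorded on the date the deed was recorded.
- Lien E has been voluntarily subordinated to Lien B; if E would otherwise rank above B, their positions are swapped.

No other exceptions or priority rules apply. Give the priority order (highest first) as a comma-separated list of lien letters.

B, E, A, C, D

Effective dates: D missed the 45-day window (104 days after the deed), so its recording date stands.
As a condominium assessment lien, E is senior to every other lien.
Ordering the rest by effective date: B (Mar 27, 2024), A (Jun 27, 2024), C (Sep 26, 2024), D (Apr 30, 2025).
Because E would otherwise rank above B, the subordination swaps them.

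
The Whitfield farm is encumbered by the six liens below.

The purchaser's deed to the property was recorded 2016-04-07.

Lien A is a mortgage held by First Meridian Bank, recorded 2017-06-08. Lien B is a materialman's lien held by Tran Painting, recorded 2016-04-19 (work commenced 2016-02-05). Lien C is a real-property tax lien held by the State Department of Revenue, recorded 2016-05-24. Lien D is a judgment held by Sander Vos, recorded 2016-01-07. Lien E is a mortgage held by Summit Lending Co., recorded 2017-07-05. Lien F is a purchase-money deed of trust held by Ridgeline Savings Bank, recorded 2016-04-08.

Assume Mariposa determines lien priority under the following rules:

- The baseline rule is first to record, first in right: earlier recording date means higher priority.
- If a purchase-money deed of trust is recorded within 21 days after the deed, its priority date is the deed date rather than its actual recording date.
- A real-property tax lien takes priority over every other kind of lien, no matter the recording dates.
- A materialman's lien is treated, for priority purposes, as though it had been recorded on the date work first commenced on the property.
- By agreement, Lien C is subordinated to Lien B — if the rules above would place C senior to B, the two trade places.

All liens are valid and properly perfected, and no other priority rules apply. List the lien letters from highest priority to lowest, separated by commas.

Effective dates: B is treated as recorded 2016-02-05, the work-commencement date; F's effective date is the deed date, 2016-04-07.
C is a real-property tax lien, so it outranks all other liens regardless of date.
The other liens, earliest effective date first: D (2016-01-07), B (2016-02-05), F (2016-04-07), A (2017-06-08), E (2017-07-05).
Because C would otherwise rank above B, the subordination swaps them.

B, D, C, F, A, E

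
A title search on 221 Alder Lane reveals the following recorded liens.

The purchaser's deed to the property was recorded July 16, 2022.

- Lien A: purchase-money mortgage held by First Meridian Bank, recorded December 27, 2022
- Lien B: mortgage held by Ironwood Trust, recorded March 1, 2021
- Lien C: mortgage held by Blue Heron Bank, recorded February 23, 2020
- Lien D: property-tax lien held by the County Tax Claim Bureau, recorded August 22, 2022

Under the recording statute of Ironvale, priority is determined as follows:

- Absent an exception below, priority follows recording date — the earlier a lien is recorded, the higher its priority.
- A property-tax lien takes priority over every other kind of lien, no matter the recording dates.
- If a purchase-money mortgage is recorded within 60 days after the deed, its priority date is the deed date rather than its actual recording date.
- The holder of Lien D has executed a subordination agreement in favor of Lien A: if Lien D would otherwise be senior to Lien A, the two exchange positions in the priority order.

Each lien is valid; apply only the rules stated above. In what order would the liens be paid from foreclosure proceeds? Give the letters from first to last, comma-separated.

First, effective dates: A missed the 60-day window (164 days after the deed), so its recording date stands.
As a property-tax lien, D is senior to every other lien.
Among the remaining liens, by effective date: C (February 23, 2020), B (March 1, 2021), A (December 27, 2022).
The subordination applies — D was senior to A — so D and A swap.

A, C, B, D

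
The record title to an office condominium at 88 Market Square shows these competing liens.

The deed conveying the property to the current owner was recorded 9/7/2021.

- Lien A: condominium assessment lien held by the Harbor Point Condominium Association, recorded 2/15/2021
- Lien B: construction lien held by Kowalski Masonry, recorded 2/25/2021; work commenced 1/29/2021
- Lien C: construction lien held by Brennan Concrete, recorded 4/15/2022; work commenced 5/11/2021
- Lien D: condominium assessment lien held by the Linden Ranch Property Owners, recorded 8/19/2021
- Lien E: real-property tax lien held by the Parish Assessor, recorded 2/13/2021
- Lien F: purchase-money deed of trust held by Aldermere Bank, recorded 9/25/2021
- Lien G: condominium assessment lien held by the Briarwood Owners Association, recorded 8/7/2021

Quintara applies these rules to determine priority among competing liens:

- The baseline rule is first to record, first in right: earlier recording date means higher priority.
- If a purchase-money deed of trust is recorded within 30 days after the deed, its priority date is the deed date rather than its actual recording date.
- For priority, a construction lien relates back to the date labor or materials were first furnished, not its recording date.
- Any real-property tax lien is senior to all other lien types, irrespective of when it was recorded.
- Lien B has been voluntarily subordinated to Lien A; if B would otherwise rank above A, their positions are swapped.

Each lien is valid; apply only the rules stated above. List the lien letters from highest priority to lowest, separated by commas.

E, A, B, C, G, D, F

Adjusting effective dates: B relates back to 1/29/2021 (work commenced); C's effective date is 5/11/2021, when work began; F relates back to the deed date 9/7/2021.
As a real-property tax lien, E is senior to every other lien.
Among the remaining liens, by effective date: B (1/29/2021), A (2/15/2021), C (5/11/2021), G (8/7/2021), D (8/19/2021), F (9/7/2021).
B is senior to A before the subordination, so the two trade places.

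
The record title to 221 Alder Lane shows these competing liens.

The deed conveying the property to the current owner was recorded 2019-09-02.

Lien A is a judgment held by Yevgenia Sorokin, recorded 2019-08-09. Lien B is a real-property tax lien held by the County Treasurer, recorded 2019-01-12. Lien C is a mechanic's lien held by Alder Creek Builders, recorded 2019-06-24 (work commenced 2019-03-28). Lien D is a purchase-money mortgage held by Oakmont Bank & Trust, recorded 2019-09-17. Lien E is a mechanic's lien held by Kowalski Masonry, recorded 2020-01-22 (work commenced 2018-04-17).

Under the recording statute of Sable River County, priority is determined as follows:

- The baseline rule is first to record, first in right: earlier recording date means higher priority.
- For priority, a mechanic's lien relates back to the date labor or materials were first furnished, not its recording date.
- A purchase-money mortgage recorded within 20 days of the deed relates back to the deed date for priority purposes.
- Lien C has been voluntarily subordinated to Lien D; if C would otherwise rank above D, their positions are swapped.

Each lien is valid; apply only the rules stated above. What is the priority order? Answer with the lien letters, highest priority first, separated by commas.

Effective dates after the stated exceptions: C is treated as recorded 2019-03-28, the work-commencement date; D relates back to the deed date 2019-09-02; E relates back to 2018-04-17 (work commenced).
Ordering by effective date: E (2018-04-17), B (2019-01-12), C (2019-03-28), A (2019-08-09), D (2019-09-02).
C would otherwise be senior to D, so under the subordination agreement C and D exchange positions.

E, B, D, A, C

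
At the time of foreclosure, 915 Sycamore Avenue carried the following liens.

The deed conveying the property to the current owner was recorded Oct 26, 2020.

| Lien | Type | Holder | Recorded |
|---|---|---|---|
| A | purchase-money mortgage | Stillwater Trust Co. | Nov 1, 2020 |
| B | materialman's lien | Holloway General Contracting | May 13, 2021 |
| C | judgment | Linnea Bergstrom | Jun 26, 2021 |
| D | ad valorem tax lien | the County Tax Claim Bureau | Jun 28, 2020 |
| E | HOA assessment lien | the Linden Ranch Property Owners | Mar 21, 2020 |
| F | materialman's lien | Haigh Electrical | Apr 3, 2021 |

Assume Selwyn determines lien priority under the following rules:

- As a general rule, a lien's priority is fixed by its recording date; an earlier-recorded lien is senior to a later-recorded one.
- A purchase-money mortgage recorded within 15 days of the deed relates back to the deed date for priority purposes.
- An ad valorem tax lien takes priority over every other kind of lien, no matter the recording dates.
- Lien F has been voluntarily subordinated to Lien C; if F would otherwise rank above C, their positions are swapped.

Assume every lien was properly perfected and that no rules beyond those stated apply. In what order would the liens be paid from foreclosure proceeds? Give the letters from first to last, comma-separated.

D, E, A, C, B, F

First, effective dates: A was recorded within the 15-day window, so its effective date is the deed date Oct 26, 2020.
D, as an ad valorem tax lien, has superpriority and ranks first.
The other liens, earliest effective date first: E (Mar 21, 2020), A (Oct 26, 2020), F (Apr 3, 2021), B (May 13, 2021), C (Jun 26, 2021).
The subordination applies — F was senior to C — so F and C swap.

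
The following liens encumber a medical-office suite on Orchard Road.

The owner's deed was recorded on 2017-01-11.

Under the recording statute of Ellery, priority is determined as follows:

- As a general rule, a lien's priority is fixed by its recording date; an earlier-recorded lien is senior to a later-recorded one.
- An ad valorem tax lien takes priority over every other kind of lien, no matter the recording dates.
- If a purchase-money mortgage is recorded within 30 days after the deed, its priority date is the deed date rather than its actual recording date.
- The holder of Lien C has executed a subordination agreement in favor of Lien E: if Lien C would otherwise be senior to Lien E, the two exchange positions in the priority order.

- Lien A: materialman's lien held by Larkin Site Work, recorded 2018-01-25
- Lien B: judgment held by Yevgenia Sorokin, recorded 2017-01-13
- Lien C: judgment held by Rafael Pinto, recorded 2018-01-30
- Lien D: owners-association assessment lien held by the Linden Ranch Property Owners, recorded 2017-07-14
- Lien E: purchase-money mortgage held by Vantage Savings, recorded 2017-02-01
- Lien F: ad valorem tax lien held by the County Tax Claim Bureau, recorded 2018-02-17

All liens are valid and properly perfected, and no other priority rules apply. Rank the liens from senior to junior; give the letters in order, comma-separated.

Effective dates after the stated exceptions: E relates back to the deed date 2017-01-11.
As an ad valorem tax lien, F is senior to every other lien.
Remaining liens by effective date: E (2017-01-11), B (2017-01-13), D (2017-07-14), A (2018-01-25), C (2018-01-30).
C is already junior to E, so the subordination agreement changes nothing.

F, E, B, D, A, C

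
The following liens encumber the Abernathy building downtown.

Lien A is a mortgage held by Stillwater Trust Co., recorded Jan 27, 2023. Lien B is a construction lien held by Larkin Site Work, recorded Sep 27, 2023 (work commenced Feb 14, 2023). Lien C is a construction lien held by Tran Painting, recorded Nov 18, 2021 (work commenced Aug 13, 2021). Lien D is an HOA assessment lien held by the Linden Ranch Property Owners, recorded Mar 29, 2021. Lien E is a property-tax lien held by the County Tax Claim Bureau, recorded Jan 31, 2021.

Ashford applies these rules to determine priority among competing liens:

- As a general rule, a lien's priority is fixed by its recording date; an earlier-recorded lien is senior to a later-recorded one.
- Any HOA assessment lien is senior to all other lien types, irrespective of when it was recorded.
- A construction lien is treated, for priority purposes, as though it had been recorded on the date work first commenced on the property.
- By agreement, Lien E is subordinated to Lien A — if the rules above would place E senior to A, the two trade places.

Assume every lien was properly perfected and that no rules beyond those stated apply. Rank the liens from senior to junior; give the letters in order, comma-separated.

D, A, C, E, B

Effective dates: B is treated as recorded Feb 14, 2023, the work-commencement date; C's effective date is Aug 13, 2021, when work began.
As an HOA assessment lien, D is senior to every other lien.
Ordering the rest by effective date: E (Jan 31, 2021), C (Aug 13, 2021), A (Jan 27, 2023), B (Feb 14, 2023).
E would otherwise be senior to A, so under the subordination agreement E and A exchange positions.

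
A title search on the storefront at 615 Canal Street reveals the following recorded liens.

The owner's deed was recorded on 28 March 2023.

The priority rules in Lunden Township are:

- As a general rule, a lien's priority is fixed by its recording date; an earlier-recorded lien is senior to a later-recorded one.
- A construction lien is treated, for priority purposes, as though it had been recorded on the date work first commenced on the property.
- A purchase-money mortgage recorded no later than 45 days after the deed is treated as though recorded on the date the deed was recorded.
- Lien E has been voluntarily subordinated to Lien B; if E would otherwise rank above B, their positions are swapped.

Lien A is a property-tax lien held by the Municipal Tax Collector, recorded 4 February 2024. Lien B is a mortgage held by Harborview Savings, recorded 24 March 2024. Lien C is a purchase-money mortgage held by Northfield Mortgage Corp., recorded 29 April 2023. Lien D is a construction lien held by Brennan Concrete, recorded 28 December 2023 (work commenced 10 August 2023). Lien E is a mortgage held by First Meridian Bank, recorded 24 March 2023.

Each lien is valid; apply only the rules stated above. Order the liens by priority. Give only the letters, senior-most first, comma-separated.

B, C, D, A, E

Effective dates: C's effective date is the deed date, 28 March 2023; D relates back to 10 August 2023 (work commenced).
Ordering by effective date: E (24 March 2023), C (28 March 2023), D (10 August 2023), A (4 February 2024), B (24 March 2024).
Because E would otherwise rank above B, the subordination swaps them.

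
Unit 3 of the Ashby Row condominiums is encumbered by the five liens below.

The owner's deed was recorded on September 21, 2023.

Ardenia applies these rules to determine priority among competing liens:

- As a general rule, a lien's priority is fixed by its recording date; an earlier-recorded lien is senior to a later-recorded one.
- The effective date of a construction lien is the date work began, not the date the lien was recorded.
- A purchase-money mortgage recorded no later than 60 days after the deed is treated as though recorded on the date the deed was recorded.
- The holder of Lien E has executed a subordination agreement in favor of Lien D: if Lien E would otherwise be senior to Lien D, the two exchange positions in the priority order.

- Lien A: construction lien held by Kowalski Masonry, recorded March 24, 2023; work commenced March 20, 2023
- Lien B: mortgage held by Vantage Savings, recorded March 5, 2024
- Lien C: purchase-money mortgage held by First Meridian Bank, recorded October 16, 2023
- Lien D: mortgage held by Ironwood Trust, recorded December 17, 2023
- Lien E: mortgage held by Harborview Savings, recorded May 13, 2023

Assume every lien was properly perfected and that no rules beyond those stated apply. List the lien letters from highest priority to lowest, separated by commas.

Adjusting effective dates: A is treated as recorded March 20, 2023, the work-commencement date; C was recorded within the 60-day window, so its effective date is the deed date September 21, 2023.
By effective date: A (March 20, 2023), E (May 13, 2023), C (September 21, 2023), D (December 17, 2023), B (March 5, 2024).
E would otherwise be senior to D, so under the subordination agreement E and D exchange positions.

A, D, C, E, B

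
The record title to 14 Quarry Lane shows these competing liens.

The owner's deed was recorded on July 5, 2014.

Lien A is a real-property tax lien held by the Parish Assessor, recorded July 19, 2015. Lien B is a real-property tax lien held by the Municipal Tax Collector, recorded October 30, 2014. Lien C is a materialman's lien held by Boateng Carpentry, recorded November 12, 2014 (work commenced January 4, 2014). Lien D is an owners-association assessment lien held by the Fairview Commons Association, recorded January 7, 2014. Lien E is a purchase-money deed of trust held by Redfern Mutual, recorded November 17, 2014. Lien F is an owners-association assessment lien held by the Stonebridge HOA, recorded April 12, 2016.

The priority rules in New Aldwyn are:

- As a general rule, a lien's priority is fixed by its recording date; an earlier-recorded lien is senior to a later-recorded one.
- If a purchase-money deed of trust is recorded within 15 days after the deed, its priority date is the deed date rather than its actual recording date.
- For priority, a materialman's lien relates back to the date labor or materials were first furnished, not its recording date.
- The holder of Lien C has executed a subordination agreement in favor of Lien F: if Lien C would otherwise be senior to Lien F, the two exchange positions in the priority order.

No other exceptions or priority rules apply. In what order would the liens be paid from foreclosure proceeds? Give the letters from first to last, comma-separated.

First, effective dates: C is treated as recorded January 4, 2014, the work-commencement date; E missed the 15-day window (135 days after the deed), so its recording date stands.
By effective date: C (January 4, 2014), D (January 7, 2014), B (October 30, 2014), E (November 17, 2014), A (July 19, 2015), F (April 12, 2016).
C would otherwise be senior to F, so under the subordination agreement C and F exchange positions.

F, D, B, E, A, C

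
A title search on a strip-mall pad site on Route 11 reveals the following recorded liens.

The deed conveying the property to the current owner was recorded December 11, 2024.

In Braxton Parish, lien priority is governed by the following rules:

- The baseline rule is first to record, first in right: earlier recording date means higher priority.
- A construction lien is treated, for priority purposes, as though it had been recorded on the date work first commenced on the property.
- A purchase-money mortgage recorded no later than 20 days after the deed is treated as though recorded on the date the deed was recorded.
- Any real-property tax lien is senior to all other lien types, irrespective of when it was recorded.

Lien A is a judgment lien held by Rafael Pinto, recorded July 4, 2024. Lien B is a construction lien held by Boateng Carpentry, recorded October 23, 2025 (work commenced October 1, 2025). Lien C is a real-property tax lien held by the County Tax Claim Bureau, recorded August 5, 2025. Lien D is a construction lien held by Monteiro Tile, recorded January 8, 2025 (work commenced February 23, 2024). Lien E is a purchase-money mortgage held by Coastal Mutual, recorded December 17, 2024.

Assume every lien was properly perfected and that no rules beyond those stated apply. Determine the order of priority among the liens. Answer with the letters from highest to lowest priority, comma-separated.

First, effective dates: B is treated as recorded October 1, 2025, the work-commencement date; D relates back to February 23, 2024 (work commenced); E relates back to the deed date December 11, 2024.
C is a real-property tax lien and takes priority over every other lien.
Among the remaining liens, by effective date: D (February 23, 2024), A (July 4, 2024), E (December 11, 2024), B (October 1, 2025).

C, D, A, E, B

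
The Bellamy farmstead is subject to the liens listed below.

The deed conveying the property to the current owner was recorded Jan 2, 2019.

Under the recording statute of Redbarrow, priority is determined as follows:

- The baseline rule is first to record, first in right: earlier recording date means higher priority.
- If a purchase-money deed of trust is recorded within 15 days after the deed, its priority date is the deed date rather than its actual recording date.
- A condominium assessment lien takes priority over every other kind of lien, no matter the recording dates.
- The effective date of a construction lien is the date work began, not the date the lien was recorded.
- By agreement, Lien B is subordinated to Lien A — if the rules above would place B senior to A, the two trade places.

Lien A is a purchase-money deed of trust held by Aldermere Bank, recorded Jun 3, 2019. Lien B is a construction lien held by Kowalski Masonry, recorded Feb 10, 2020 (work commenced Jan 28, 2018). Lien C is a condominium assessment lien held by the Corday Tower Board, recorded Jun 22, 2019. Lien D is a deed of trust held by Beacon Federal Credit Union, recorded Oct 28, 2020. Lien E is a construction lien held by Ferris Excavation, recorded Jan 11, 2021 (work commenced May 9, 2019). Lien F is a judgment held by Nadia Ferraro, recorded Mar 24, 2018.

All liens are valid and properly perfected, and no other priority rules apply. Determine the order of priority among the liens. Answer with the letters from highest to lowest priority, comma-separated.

C, A, F, E, B, D

First, effective dates: A missed the 15-day window (152 days after the deed), so its recording date stands; B is treated as recorded Jan 28, 2018, the work-commencement date; E's effective date is May 9, 2019, when work began.
C is a condominium assessment lien and takes priority over every other lien.
Among the remaining liens, by effective date: B (Jan 28, 2018), F (Mar 24, 2018), E (May 9, 2019), A (Jun 3, 2019), D (Oct 28, 2020).
B is senior to A before the subordination, so the two trade places.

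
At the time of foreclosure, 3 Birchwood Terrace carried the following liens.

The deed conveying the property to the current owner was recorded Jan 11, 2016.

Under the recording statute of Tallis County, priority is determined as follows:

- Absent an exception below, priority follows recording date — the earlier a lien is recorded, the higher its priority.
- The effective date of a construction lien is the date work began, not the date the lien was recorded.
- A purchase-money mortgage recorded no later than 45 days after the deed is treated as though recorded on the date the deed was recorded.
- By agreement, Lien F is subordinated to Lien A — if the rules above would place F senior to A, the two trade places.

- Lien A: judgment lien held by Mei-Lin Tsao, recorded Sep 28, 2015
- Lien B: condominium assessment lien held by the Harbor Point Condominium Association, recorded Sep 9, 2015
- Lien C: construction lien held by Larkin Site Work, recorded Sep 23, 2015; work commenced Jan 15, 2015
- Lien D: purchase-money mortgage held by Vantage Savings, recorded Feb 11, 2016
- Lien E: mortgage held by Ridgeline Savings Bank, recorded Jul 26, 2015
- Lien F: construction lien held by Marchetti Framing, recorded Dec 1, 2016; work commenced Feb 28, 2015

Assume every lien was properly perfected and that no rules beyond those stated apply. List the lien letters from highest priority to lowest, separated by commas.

Adjusting effective dates: C's effective date is Jan 15, 2015, when work began; D was recorded within the 45-day window, so its effective date is the deed date Jan 11, 2016; F's effective date is Feb 28, 2015, when work began.
By effective date, earliest first: C (Jan 15, 2015), F (Feb 28, 2015), E (Jul 26, 2015), B (Sep 9, 2015), A (Sep 28, 2015), D (Jan 11, 2016).
The subordination applies — F was senior to A — so F and A swap.

C, A, E, B, F, D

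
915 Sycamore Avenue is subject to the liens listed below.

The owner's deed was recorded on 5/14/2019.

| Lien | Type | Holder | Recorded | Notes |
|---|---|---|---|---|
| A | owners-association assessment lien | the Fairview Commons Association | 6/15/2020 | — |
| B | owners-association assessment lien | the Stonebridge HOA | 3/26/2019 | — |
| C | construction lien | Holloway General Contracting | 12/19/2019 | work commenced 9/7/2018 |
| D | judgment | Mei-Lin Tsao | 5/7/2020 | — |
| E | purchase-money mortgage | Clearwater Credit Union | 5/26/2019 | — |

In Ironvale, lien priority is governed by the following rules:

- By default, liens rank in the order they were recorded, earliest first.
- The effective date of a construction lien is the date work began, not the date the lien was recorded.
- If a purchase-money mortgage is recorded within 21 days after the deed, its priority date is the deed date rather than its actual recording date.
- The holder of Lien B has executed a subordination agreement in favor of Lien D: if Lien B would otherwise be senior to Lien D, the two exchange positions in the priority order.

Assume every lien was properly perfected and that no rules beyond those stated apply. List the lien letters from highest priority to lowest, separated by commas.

Effective dates after the stated exceptions: C relates back to 9/7/2018 (work commenced); E's effective date is the deed date, 5/14/2019.
Sorted by effective date: C (9/7/2018), B (3/26/2019), E (5/14/2019), D (5/7/2020), A (6/15/2020).
B is senior to D before the subordination, so the two trade places.

C, D, E, B, A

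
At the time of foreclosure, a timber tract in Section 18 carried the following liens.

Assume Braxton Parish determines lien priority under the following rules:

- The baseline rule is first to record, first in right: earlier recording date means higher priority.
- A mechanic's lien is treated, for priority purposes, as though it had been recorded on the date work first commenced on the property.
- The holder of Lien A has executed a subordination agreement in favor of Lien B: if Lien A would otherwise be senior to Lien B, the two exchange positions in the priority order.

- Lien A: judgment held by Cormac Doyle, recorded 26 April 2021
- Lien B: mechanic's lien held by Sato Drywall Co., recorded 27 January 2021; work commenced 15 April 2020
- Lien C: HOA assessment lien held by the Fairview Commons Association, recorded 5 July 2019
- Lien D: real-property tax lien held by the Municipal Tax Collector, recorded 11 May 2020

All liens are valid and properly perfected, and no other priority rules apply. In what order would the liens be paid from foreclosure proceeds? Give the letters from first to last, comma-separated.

Effective dates after the stated exceptions: B is treated as recorded 15 April 2020, the work-commencement date.
Sorted by effective date: C (5 July 2019), B (15 April 2020), D (11 May 2020), A (26 April 2021).
A already ranks below B; the subordination has no effect.

C, B, D, A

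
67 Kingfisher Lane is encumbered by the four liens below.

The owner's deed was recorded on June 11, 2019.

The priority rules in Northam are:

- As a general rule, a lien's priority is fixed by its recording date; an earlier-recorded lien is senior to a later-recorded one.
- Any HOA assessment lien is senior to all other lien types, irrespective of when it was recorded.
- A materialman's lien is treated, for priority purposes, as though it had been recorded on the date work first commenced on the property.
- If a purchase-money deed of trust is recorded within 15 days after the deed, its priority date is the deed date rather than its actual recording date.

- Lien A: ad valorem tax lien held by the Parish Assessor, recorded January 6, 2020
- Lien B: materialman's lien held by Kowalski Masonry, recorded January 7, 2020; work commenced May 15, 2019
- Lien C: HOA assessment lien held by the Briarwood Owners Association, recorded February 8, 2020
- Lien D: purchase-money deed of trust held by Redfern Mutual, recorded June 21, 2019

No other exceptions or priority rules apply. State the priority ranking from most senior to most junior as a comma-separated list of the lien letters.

Effective dates after the stated exceptions: B's effective date is May 15, 2019, when work began; D was recorded within the 15-day window, so its effective date is the deed date June 11, 2019.
As an HOA assessment lien, C is senior to every other lien.
The other liens, earliest effective date first: B (May 15, 2019), D (June 11, 2019), A (January 6, 2020).

C, B, D, A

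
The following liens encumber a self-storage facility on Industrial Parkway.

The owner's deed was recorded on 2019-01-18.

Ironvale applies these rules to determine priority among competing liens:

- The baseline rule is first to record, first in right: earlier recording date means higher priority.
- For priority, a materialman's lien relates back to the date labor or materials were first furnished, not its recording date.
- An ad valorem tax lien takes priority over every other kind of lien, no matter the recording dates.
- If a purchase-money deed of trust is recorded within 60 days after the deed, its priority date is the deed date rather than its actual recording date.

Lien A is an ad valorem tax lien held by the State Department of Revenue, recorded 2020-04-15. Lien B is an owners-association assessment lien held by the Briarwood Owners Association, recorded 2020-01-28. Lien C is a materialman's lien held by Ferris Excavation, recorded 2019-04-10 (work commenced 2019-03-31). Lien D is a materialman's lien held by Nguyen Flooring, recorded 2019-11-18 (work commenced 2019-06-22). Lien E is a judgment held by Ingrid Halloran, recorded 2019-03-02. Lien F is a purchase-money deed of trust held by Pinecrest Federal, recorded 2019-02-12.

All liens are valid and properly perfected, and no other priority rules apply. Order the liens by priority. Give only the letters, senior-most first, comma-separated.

A, F, E, C, D, B

First, effective dates: C is treated as recorded 2019-03-31, the work-commencement date; D is treated as recorded 2019-06-22, the work-commencement date; F was recorded within the 60-day window, so its effective date is the deed date 2019-01-18.
As an ad valorem tax lien, A is senior to every other lien.
Ordering the rest by effective date: F (2019-01-18), E (2019-03-02), C (2019-03-31), D (2019-06-22), B (2020-01-28).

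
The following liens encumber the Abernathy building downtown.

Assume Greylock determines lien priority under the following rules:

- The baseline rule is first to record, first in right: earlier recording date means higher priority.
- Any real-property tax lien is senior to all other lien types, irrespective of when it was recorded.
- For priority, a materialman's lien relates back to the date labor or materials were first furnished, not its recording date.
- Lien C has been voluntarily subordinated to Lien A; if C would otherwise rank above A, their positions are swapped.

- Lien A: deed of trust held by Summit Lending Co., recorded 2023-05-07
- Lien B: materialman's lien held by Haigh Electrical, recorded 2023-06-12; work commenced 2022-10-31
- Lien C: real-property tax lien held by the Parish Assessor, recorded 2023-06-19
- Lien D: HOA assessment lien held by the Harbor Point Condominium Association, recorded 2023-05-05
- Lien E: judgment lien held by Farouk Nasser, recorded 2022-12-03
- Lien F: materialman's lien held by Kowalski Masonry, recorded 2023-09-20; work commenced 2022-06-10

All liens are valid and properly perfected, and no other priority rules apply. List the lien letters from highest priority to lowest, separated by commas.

A, F, B, E, D, C

Adjusting effective dates: B is treated as recorded 2022-10-31, the work-commencement date; F relates back to 2022-06-10 (work commenced).
As a real-property tax lien, C is senior to every other lien.
Remaining liens by effective date: F (2022-06-10), B (2022-10-31), E (2022-12-03), D (2023-05-05), A (2023-05-07).
C would otherwise be senior to A, so under the subordination agreement C and A exchange positions.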